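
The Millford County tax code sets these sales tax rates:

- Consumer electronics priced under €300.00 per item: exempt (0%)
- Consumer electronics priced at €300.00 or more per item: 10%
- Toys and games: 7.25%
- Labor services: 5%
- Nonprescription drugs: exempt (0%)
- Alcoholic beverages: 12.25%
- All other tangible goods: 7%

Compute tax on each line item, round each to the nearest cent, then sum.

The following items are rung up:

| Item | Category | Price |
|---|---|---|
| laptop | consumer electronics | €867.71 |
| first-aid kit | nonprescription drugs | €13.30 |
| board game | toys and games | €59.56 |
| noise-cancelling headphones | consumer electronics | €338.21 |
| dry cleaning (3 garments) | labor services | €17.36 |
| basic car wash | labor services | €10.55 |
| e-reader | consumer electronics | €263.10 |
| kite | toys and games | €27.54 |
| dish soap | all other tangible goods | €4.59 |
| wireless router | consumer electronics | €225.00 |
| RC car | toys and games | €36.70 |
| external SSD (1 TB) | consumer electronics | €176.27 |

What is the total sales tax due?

Laptop €867.71: consumer electronics, €300.00 or more → 10% → €86.77
First-aid kit €13.30: nonprescription drugs → 0% → €0.00
Board game €59.56: toys and games → 7.25% → €4.32
Noise-cancelling headphones €338.21: consumer electronics, €300.00 or more → 10% → €33.82
Dry cleaning (3 garments) €17.36: labor services → 5% → €0.87
Basic car wash €10.55: labor services → 5% → €0.53
E-reader €263.10: consumer electronics, under €300.00 → 0% → €0.00
Kite €27.54: toys and games → 7.25% → €2.00
Dish soap €4.59: all other tangible goods → 7% → €0.32
Wireless router €225.00: consumer electronics, under €300.00 → 0% → €0.00
RC car €36.70: toys and games → 7.25% → €2.66
External SSD (1 TB) €176.27: consumer electronics, under €300.00 → 0% → €0.00
Total tax = €86.77 + €4.32 + €33.82 + €0.87 + €0.53 + €2.00 + €0.32 + €2.66 = €131.29

€131.29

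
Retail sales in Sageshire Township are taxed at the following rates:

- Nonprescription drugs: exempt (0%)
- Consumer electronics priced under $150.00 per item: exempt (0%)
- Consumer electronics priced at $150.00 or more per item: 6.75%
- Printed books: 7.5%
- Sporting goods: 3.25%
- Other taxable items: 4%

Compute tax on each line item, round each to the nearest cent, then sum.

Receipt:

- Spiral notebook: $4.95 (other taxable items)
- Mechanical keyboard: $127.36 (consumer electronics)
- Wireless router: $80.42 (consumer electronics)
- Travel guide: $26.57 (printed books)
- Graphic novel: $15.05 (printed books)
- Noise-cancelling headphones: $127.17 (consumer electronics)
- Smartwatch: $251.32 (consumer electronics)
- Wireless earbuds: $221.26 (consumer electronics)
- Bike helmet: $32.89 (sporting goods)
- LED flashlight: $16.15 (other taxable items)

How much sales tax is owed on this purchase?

Spiral notebook $4.95: other taxable items → 4% → $0.20
Mechanical keyboard $127.36: consumer electronics, under $150.00 → 0% → $0.00
Wireless router $80.42: consumer electronics, under $150.00 → 0% → $0.00
Travel guide $26.57: printed books → 7.5% → $1.99
Graphic novel $15.05: printed books → 7.5% → $1.13
Noise-cancelling headphones $127.17: consumer electronics, under $150.00 → 0% → $0.00
Smartwatch $251.32: consumer electronics, $150.00 or more → 6.75% → $16.96
Wireless earbuds $221.26: consumer electronics, $150.00 or more → 6.75% → $14.94
Bike helmet $32.89: sporting goods → 3.25% → $1.07
LED flashlight $16.15: other taxable items → 4% → $0.65
Total tax = $0.20 + $1.99 + $1.13 + $16.96 + $14.94 + $1.07 + $0.65 = $36.94

$36.94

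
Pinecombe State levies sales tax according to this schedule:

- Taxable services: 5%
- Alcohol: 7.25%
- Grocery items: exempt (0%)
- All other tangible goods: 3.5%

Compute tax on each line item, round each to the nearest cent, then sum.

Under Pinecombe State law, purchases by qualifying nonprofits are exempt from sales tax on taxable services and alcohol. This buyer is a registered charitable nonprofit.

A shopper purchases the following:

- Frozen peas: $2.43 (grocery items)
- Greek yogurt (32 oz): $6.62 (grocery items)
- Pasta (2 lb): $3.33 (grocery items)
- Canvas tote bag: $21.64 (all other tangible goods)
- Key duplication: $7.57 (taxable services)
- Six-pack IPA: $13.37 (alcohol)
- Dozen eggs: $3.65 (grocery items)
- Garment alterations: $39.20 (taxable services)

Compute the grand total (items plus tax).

$98.57

Frozen peas $2.43: grocery items → 0% → $0.00
Greek yogurt (32 oz) $6.62: grocery items → 0% → $0.00
Pasta (2 lb) $3.33: grocery items → 0% → $0.00
Canvas tote bag $21.64: all other tangible goods → 3.5% → $0.76
Key duplication $7.57: taxable services, buyer-exempt → 0% → $0.00
Six-pack IPA $13.37: alcohol, buyer-exempt → 0% → $0.00
Dozen eggs $3.65: grocery items → 0% → $0.00
Garment alterations $39.20: taxable services, buyer-exempt → 0% → $0.00
Subtotal = $97.81; tax = $0.76; total due = $98.57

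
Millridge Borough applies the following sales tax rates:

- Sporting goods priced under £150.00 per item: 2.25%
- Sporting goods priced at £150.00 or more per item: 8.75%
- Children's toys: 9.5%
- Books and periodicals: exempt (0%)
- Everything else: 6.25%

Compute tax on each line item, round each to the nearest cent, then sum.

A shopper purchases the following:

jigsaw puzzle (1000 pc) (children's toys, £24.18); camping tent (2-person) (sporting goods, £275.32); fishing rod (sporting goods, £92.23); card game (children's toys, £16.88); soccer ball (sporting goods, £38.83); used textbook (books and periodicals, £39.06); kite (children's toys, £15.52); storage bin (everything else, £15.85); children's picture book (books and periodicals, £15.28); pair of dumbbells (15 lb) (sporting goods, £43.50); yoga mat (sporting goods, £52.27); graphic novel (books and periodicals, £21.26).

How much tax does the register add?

Jigsaw puzzle (1000 pc) £24.18: children's toys → 9.5% → £2.30
Camping tent (2-person) £275.32: sporting goods, £150.00 or more → 8.75% → £24.09
Fishing rod £92.23: sporting goods, under £150.00 → 2.25% → £2.08
Card game £16.88: children's toys → 9.5% → £1.60
Soccer ball £38.83: sporting goods, under £150.00 → 2.25% → £0.87
Used textbook £39.06: books and periodicals → 0% → £0.00
Kite £15.52: children's toys → 9.5% → £1.47
Storage bin £15.85: everything else → 6.25% → £0.99
Children's picture book £15.28: books and periodicals → 0% → £0.00
Pair of dumbbells (15 lb) £43.50: sporting goods, under £150.00 → 2.25% → £0.98
Yoga mat £52.27: sporting goods, under £150.00 → 2.25% → £1.18
Graphic novel £21.26: books and periodicals → 0% → £0.00
Total tax = £2.30 + £24.09 + £2.08 + £1.60 + £0.87 + £1.47 + £0.99 + £0.98 + £1.18 = £35.56

£35.56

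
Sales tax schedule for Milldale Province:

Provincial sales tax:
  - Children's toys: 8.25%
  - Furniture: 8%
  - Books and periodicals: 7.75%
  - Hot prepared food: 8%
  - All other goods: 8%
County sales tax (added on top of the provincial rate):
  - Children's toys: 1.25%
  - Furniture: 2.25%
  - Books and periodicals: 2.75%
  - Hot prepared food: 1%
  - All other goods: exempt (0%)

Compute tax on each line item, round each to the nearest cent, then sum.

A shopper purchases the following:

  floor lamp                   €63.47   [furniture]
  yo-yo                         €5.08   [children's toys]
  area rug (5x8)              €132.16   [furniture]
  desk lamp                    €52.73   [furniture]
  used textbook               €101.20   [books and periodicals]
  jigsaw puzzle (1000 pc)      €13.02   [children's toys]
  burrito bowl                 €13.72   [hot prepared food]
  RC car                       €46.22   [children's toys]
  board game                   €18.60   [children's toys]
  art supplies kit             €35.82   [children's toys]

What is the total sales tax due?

Floor lamp €63.47: furniture → 8% + 2.25% county = 10.25% → €6.51
Yo-yo €5.08: children's toys → 8.25% + 1.25% county = 9.5% → €0.48
Area rug (5x8) €132.16: furniture → 8% + 2.25% county = 10.25% → €13.55
Desk lamp €52.73: furniture → 8% + 2.25% county = 10.25% → €5.40
Used textbook €101.20: books and periodicals → 7.75% + 2.75% county = 10.5% → €10.63
Jigsaw puzzle (1000 pc) €13.02: children's toys → 8.25% + 1.25% county = 9.5% → €1.24
Burrito bowl €13.72: hot prepared food → 8% + 1% county = 9% → €1.23
RC car €46.22: children's toys → 8.25% + 1.25% county = 9.5% → €4.39
Board game €18.60: children's toys → 8.25% + 1.25% county = 9.5% → €1.77
Art supplies kit €35.82: children's toys → 8.25% + 1.25% county = 9.5% → €3.40
Total tax = €6.51 + €0.48 + €13.55 + €5.40 + €10.63 + €1.24 + €1.23 + €4.39 + €1.77 + €3.40 = €48.60

€48.60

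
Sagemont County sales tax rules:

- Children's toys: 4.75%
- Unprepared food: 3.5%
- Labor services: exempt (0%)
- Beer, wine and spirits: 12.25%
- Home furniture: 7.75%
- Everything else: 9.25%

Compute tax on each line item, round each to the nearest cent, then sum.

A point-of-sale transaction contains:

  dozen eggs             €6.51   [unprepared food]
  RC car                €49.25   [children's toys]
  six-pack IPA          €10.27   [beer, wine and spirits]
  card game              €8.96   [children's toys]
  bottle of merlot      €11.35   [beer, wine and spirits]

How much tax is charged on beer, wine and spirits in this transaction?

Six-pack IPA €10.27: beer, wine and spirits → 12.25% → €1.26
Bottle of merlot €11.35: beer, wine and spirits → 12.25% → €1.39
Tax on beer, wine and spirits = €1.26 + €1.39 = €2.65

€2.65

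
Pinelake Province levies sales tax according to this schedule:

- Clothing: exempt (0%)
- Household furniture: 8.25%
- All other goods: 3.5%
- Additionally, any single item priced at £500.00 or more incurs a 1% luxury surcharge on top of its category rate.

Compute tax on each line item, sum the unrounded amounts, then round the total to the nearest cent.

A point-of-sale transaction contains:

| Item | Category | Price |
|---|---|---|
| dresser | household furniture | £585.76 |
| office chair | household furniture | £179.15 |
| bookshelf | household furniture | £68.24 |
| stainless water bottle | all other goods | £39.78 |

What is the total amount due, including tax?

£948.91

Dresser £585.76: household furniture → 8.25% + 1% surcharge = 9.25% → £54.1828
Office chair £179.15: household furniture → 8.25% → £14.779875
Bookshelf £68.24: household furniture → 8.25% → £5.6298
Stainless water bottle £39.78: all other goods → 3.5% → £1.3923
Subtotal = £872.93; unrounded tax = £75.984775 → £75.98; total due = £948.91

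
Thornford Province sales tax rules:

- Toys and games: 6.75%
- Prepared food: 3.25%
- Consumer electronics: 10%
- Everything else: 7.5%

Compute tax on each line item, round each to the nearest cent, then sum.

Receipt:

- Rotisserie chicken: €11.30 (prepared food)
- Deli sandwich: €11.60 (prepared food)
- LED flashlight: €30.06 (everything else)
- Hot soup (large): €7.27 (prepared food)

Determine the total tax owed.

€3.24

Rotisserie chicken €11.30: prepared food → 3.25% → €0.37
Deli sandwich €11.60: prepared food → 3.25% → €0.38
LED flashlight €30.06: everything else → 7.5% → €2.25
Hot soup (large) €7.27: prepared food → 3.25% → €0.24
Total tax = €0.37 + €0.38 + €2.25 + €0.24 = €3.24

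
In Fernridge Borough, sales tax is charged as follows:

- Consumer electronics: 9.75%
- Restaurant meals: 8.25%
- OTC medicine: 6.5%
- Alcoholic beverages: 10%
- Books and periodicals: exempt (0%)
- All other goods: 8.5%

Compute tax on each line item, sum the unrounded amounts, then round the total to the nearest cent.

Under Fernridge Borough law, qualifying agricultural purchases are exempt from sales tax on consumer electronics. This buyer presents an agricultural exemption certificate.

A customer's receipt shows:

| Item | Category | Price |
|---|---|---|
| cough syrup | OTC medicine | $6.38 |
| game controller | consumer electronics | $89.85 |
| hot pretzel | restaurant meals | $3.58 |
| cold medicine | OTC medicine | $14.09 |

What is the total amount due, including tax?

$115.53

Cough syrup $6.38: OTC medicine → 6.5% → $0.4147
Game controller $89.85: consumer electronics, buyer-exempt → 0% → $0.00
Hot pretzel $3.58: restaurant meals → 8.25% → $0.29535
Cold medicine $14.09: OTC medicine → 6.5% → $0.91585
Subtotal = $113.90; unrounded tax = $1.6259 → $1.63; total due = $115.53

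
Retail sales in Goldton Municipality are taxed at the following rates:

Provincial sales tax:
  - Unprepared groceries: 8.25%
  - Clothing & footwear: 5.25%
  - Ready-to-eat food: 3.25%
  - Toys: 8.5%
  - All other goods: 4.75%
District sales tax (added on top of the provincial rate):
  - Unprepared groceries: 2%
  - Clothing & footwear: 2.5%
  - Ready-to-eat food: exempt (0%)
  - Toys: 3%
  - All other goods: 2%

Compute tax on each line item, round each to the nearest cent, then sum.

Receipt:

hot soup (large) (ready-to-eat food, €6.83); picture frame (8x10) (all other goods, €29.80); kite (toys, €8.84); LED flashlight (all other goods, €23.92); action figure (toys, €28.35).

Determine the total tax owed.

Hot soup (large) €6.83: ready-to-eat food → 3.25% + 0% district = 3.25% → €0.22
Picture frame (8x10) €29.80: all other goods → 4.75% + 2% district = 6.75% → €2.01
Kite €8.84: toys → 8.5% + 3% district = 11.5% → €1.02
LED flashlight €23.92: all other goods → 4.75% + 2% district = 6.75% → €1.61
Action figure €28.35: toys → 8.5% + 3% district = 11.5% → €3.26
Total tax = €0.22 + €2.01 + €1.02 + €1.61 + €3.26 = €8.12

€8.12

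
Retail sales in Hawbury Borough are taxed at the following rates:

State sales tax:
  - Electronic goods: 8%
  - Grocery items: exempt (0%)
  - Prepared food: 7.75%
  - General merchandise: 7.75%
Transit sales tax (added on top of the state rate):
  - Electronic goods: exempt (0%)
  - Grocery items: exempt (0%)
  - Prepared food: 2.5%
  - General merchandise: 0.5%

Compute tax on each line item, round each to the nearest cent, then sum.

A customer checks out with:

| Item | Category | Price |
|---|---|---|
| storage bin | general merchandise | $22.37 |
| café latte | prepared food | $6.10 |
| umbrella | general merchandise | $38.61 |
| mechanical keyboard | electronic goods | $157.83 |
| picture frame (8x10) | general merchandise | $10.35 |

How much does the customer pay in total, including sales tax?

$254.41

Storage bin $22.37: general merchandise → 7.75% + 0.5% transit = 8.25% → $1.85
Café latte $6.10: prepared food → 7.75% + 2.5% transit = 10.25% → $0.63
Umbrella $38.61: general merchandise → 7.75% + 0.5% transit = 8.25% → $3.19
Mechanical keyboard $157.83: electronic goods → 8% + 0% transit = 8% → $12.63
Picture frame (8x10) $10.35: general merchandise → 7.75% + 0.5% transit = 8.25% → $0.85
Subtotal = $235.26; tax = $19.15; total due = $254.41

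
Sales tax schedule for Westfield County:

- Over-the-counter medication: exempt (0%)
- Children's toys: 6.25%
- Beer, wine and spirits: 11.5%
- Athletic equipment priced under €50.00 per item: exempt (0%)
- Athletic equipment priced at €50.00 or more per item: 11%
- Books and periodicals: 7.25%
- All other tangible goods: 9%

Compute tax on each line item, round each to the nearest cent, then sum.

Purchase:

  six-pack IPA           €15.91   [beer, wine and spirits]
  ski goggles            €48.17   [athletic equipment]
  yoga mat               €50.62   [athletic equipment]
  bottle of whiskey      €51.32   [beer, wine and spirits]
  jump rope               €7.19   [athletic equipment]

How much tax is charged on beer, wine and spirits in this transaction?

€7.73

Six-pack IPA €15.91: beer, wine and spirits → 11.5% → €1.83
Bottle of whiskey €51.32: beer, wine and spirits → 11.5% → €5.90
Tax on beer, wine and spirits = €1.83 + €5.90 = €7.73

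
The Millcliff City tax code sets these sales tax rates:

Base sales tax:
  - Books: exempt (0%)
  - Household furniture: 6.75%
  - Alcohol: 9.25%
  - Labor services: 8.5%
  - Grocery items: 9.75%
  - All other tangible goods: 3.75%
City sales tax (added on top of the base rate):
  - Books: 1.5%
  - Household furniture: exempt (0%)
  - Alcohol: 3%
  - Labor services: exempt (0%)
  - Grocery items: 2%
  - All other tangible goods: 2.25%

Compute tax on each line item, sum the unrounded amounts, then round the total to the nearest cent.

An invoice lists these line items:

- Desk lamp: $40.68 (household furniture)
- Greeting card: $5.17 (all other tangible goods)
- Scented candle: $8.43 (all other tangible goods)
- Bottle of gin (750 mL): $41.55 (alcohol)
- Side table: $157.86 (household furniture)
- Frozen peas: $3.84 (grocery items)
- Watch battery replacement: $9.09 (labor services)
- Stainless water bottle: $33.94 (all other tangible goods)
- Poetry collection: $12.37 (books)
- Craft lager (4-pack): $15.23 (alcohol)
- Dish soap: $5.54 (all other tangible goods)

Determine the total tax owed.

$24.95

Desk lamp $40.68: household furniture → 6.75% + 0% city = 6.75% → $2.7459
Greeting card $5.17: all other tangible goods → 3.75% + 2.25% city = 6% → $0.3102
Scented candle $8.43: all other tangible goods → 3.75% + 2.25% city = 6% → $0.5058
Bottle of gin (750 mL) $41.55: alcohol → 9.25% + 3% city = 12.25% → $5.089875
Side table $157.86: household furniture → 6.75% + 0% city = 6.75% → $10.65555
Frozen peas $3.84: grocery items → 9.75% + 2% city = 11.75% → $0.4512
Watch battery replacement $9.09: labor services → 8.5% + 0% city = 8.5% → $0.77265
Stainless water bottle $33.94: all other tangible goods → 3.75% + 2.25% city = 6% → $2.0364
Poetry collection $12.37: books → 0% + 1.5% city = 1.5% → $0.18555
Craft lager (4-pack) $15.23: alcohol → 9.25% + 3% city = 12.25% → $1.865675
Dish soap $5.54: all other tangible goods → 3.75% + 2.25% city = 6% → $0.3324
Unrounded tax sum = $24.9512 → $24.95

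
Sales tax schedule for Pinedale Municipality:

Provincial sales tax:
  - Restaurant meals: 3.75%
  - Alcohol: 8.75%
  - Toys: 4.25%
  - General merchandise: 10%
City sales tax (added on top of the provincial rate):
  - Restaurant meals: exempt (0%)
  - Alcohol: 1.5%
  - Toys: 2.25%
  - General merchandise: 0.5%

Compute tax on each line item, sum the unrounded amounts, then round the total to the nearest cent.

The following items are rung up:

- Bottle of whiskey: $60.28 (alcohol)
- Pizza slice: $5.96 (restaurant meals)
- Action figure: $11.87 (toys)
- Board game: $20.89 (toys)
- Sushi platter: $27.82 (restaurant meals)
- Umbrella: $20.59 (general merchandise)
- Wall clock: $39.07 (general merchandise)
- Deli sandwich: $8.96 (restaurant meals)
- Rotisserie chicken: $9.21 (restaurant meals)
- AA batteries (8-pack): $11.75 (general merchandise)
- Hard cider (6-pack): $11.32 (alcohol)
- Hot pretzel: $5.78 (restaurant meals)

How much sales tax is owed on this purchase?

Bottle of whiskey $60.28: alcohol → 8.75% + 1.5% city = 10.25% → $6.1787
Pizza slice $5.96: restaurant meals → 3.75% + 0% city = 3.75% → $0.2235
Action figure $11.87: toys → 4.25% + 2.25% city = 6.5% → $0.77155
Board game $20.89: toys → 4.25% + 2.25% city = 6.5% → $1.35785
Sushi platter $27.82: restaurant meals → 3.75% + 0% city = 3.75% → $1.04325
Umbrella $20.59: general merchandise → 10% + 0.5% city = 10.5% → $2.16195
Wall clock $39.07: general merchandise → 10% + 0.5% city = 10.5% → $4.10235
Deli sandwich $8.96: restaurant meals → 3.75% + 0% city = 3.75% → $0.336
Rotisserie chicken $9.21: restaurant meals → 3.75% + 0% city = 3.75% → $0.345375
AA batteries (8-pack) $11.75: general merchandise → 10% + 0.5% city = 10.5% → $1.23375
Hard cider (6-pack) $11.32: alcohol → 8.75% + 1.5% city = 10.25% → $1.1603
Hot pretzel $5.78: restaurant meals → 3.75% + 0% city = 3.75% → $0.21675
Unrounded tax sum = $19.131325 → $19.13

$19.13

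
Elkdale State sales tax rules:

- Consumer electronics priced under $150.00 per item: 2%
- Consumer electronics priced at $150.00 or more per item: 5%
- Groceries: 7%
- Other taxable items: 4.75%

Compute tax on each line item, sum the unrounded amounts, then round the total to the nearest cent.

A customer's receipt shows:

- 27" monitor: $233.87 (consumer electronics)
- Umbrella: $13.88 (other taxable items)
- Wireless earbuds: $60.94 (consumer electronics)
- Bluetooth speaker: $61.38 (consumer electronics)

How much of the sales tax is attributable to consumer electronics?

27" monitor $233.87: consumer electronics, $150.00 or more → 5% → $11.6935
Wireless earbuds $60.94: consumer electronics, under $150.00 → 2% → $1.2188
Bluetooth speaker $61.38: consumer electronics, under $150.00 → 2% → $1.2276
Tax on consumer electronics: unrounded sum = $14.1399 → $14.14

$14.14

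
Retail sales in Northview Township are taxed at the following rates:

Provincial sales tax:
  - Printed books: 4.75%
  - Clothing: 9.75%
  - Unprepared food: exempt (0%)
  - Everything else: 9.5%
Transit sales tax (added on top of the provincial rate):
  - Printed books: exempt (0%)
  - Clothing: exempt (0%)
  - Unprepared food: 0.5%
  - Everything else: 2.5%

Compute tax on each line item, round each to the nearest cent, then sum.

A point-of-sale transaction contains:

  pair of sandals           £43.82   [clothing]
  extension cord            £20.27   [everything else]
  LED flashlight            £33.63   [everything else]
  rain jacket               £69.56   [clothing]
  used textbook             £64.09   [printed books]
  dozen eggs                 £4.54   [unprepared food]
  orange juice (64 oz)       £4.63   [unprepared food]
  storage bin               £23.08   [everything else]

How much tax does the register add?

£23.37

Pair of sandals £43.82: clothing → 9.75% + 0% transit = 9.75% → £4.27
Extension cord £20.27: everything else → 9.5% + 2.5% transit = 12% → £2.43
LED flashlight £33.63: everything else → 9.5% + 2.5% transit = 12% → £4.04
Rain jacket £69.56: clothing → 9.75% + 0% transit = 9.75% → £6.78
Used textbook £64.09: printed books → 4.75% + 0% transit = 4.75% → £3.04
Dozen eggs £4.54: unprepared food → 0% + 0.5% transit = 0.5% → £0.02
Orange juice (64 oz) £4.63: unprepared food → 0% + 0.5% transit = 0.5% → £0.02
Storage bin £23.08: everything else → 9.5% + 2.5% transit = 12% → £2.77
Total tax = £4.27 + £2.43 + £4.04 + £6.78 + £3.04 + £0.02 + £0.02 + £2.77 = £23.37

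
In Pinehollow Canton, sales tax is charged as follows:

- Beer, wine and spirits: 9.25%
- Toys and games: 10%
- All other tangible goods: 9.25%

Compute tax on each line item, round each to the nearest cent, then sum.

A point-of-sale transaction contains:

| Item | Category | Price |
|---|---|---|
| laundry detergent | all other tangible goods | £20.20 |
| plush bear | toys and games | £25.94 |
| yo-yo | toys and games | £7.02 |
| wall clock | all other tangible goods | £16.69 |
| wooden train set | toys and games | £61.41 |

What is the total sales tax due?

£12.84

Laundry detergent £20.20: all other tangible goods → 9.25% → £1.87
Plush bear £25.94: toys and games → 10% → £2.59
Yo-yo £7.02: toys and games → 10% → £0.70
Wall clock £16.69: all other tangible goods → 9.25% → £1.54
Wooden train set £61.41: toys and games → 10% → £6.14
Total tax = £1.87 + £2.59 + £0.70 + £1.54 + £6.14 = £12.84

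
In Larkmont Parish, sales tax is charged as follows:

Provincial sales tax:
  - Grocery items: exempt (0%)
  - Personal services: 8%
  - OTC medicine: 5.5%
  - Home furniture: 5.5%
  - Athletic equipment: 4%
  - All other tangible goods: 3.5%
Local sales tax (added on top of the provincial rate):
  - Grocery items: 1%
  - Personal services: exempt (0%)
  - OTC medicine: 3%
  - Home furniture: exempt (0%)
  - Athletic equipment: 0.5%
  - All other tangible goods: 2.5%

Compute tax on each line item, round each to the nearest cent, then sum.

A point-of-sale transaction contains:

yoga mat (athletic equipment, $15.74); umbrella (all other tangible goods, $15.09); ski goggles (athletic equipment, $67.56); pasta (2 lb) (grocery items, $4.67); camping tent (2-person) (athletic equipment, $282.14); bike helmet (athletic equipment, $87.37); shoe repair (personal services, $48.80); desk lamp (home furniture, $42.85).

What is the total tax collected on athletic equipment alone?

$20.38

Yoga mat $15.74: athletic equipment → 4% + 0.5% local = 4.5% → $0.71
Ski goggles $67.56: athletic equipment → 4% + 0.5% local = 4.5% → $3.04
Camping tent (2-person) $282.14: athletic equipment → 4% + 0.5% local = 4.5% → $12.70
Bike helmet $87.37: athletic equipment → 4% + 0.5% local = 4.5% → $3.93
Tax on athletic equipment = $0.71 + $3.04 + $12.70 + $3.93 = $20.38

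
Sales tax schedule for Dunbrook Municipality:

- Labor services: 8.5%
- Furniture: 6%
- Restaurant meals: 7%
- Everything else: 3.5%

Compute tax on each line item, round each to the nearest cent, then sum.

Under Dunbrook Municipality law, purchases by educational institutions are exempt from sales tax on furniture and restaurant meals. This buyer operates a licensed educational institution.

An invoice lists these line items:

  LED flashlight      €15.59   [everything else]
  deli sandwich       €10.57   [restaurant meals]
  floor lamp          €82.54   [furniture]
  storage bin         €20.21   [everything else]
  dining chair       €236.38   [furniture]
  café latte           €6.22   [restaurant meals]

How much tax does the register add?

€1.26

LED flashlight €15.59: everything else → 3.5% → €0.55
Deli sandwich €10.57: restaurant meals, buyer-exempt → 0% → €0.00
Floor lamp €82.54: furniture, buyer-exempt → 0% → €0.00
Storage bin €20.21: everything else → 3.5% → €0.71
Dining chair €236.38: furniture, buyer-exempt → 0% → €0.00
Café latte €6.22: restaurant meals, buyer-exempt → 0% → €0.00
Total tax = €0.55 + €0.71 = €1.26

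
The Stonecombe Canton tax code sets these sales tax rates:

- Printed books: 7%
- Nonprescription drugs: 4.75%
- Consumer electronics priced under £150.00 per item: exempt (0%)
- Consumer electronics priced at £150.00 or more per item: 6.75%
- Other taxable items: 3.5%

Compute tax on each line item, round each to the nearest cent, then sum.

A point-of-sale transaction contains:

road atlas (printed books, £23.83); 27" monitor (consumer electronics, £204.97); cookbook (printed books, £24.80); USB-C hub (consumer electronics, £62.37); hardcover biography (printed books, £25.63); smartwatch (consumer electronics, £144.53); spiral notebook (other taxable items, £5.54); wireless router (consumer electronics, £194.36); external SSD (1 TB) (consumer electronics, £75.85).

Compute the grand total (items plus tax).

Road atlas £23.83: printed books → 7% → £1.67
27" monitor £204.97: consumer electronics, £150.00 or more → 6.75% → £13.84
Cookbook £24.80: printed books → 7% → £1.74
USB-C hub £62.37: consumer electronics, under £150.00 → 0% → £0.00
Hardcover biography £25.63: printed books → 7% → £1.79
Smartwatch £144.53: consumer electronics, under £150.00 → 0% → £0.00
Spiral notebook £5.54: other taxable items → 3.5% → £0.19
Wireless router £194.36: consumer electronics, £150.00 or more → 6.75% → £13.12
External SSD (1 TB) £75.85: consumer electronics, under £150.00 → 0% → £0.00
Subtotal = £761.88; tax = £32.35; total due = £794.23

£794.23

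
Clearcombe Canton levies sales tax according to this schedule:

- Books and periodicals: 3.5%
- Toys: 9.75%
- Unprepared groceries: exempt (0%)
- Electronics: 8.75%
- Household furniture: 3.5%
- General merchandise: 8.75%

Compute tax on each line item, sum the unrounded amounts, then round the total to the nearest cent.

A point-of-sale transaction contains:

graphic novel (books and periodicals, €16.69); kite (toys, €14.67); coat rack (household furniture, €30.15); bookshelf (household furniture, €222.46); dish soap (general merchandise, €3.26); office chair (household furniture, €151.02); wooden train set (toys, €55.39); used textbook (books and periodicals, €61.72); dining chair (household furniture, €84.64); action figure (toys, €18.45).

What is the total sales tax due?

Graphic novel €16.69: books and periodicals → 3.5% → €0.58415
Kite €14.67: toys → 9.75% → €1.430325
Coat rack €30.15: household furniture → 3.5% → €1.05525
Bookshelf €222.46: household furniture → 3.5% → €7.7861
Dish soap €3.26: general merchandise → 8.75% → €0.28525
Office chair €151.02: household furniture → 3.5% → €5.2857
Wooden train set €55.39: toys → 9.75% → €5.400525
Used textbook €61.72: books and periodicals → 3.5% → €2.1602
Dining chair €84.64: household furniture → 3.5% → €2.9624
Action figure €18.45: toys → 9.75% → €1.798875
Unrounded tax sum = €28.748775 → €28.75

€28.75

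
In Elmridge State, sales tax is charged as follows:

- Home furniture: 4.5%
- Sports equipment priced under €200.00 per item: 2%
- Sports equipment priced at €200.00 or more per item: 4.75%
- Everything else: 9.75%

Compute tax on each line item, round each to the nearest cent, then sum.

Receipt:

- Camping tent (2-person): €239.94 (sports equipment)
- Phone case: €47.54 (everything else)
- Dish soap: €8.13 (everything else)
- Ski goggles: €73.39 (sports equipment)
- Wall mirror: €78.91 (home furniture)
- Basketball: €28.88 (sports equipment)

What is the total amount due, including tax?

Camping tent (2-person) €239.94: sports equipment, €200.00 or more → 4.75% → €11.40
Phone case €47.54: everything else → 9.75% → €4.64
Dish soap €8.13: everything else → 9.75% → €0.79
Ski goggles €73.39: sports equipment, under €200.00 → 2% → €1.47
Wall mirror €78.91: home furniture → 4.5% → €3.55
Basketball €28.88: sports equipment, under €200.00 → 2% → €0.58
Subtotal = €476.79; tax = €22.43; total due = €499.22

€499.22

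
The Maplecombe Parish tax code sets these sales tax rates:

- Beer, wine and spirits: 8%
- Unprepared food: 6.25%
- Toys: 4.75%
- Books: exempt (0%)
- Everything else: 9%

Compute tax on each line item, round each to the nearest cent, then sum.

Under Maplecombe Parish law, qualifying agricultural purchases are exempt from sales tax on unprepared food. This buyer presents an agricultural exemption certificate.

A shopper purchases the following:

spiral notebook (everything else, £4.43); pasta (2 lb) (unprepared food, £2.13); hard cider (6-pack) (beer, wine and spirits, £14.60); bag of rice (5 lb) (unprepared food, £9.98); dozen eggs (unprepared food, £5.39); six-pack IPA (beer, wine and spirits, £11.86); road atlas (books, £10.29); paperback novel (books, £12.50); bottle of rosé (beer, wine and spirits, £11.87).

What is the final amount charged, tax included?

Spiral notebook £4.43: everything else → 9% → £0.40
Pasta (2 lb) £2.13: unprepared food, buyer-exempt → 0% → £0.00
Hard cider (6-pack) £14.60: beer, wine and spirits → 8% → £1.17
Bag of rice (5 lb) £9.98: unprepared food, buyer-exempt → 0% → £0.00
Dozen eggs £5.39: unprepared food, buyer-exempt → 0% → £0.00
Six-pack IPA £11.86: beer, wine and spirits → 8% → £0.95
Road atlas £10.29: books → 0% → £0.00
Paperback novel £12.50: books → 0% → £0.00
Bottle of rosé £11.87: beer, wine and spirits → 8% → £0.95
Subtotal = £83.05; tax = £3.47; total due = £86.52

£86.52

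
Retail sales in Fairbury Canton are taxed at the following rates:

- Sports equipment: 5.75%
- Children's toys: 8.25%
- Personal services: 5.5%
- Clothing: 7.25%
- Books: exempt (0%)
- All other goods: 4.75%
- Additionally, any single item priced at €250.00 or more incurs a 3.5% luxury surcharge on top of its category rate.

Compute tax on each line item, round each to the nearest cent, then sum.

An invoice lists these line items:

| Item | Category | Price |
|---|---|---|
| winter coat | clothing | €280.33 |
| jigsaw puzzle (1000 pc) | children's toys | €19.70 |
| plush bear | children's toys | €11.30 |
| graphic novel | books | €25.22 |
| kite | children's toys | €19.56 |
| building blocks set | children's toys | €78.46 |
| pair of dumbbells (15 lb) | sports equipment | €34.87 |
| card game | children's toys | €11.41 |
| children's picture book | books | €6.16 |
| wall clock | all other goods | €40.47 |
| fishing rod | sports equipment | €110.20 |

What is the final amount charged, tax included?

€689.67

Winter coat €280.33: clothing → 7.25% + 3.5% surcharge = 10.75% → €30.14
Jigsaw puzzle (1000 pc) €19.70: children's toys → 8.25% → €1.63
Plush bear €11.30: children's toys → 8.25% → €0.93
Graphic novel €25.22: books → 0% → €0.00
Kite €19.56: children's toys → 8.25% → €1.61
Building blocks set €78.46: children's toys → 8.25% → €6.47
Pair of dumbbells (15 lb) €34.87: sports equipment → 5.75% → €2.01
Card game €11.41: children's toys → 8.25% → €0.94
Children's picture book €6.16: books → 0% → €0.00
Wall clock €40.47: all other goods → 4.75% → €1.92
Fishing rod €110.20: sports equipment → 5.75% → €6.34
Subtotal = €637.68; tax = €51.99; total due = €689.67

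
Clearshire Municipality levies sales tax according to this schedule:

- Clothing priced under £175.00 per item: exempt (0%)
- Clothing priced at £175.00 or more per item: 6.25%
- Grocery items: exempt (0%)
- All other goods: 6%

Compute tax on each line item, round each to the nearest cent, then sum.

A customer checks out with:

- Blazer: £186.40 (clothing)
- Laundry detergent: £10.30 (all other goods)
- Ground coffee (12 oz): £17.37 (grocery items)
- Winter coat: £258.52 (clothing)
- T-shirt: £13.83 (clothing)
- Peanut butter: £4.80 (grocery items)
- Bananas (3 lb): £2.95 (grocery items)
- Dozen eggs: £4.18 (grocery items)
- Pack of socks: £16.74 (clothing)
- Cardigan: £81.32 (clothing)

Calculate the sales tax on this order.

Blazer £186.40: clothing, £175.00 or more → 6.25% → £11.65
Laundry detergent £10.30: all other goods → 6% → £0.62
Ground coffee (12 oz) £17.37: grocery items → 0% → £0.00
Winter coat £258.52: clothing, £175.00 or more → 6.25% → £16.16
T-shirt £13.83: clothing, under £175.00 → 0% → £0.00
Peanut butter £4.80: grocery items → 0% → £0.00
Bananas (3 lb) £2.95: grocery items → 0% → £0.00
Dozen eggs £4.18: grocery items → 0% → £0.00
Pack of socks £16.74: clothing, under £175.00 → 0% → £0.00
Cardigan £81.32: clothing, under £175.00 → 0% → £0.00
Total tax = £11.65 + £0.62 + £16.16 = £28.43

£28.43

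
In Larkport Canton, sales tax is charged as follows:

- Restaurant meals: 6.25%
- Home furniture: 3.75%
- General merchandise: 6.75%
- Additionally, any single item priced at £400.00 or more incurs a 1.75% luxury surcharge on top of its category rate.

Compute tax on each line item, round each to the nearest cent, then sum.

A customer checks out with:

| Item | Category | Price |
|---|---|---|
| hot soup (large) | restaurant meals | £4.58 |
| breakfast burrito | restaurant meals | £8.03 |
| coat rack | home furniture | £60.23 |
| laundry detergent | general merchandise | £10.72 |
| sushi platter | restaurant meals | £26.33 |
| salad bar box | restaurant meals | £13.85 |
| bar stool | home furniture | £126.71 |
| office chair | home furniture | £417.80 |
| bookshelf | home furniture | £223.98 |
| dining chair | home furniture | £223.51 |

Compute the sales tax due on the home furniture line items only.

Coat rack £60.23: home furniture → 3.75% → £2.26
Bar stool £126.71: home furniture → 3.75% → £4.75
Office chair £417.80: home furniture → 3.75% + 1.75% surcharge = 5.5% → £22.98
Bookshelf £223.98: home furniture → 3.75% → £8.40
Dining chair £223.51: home furniture → 3.75% → £8.38
Tax on home furniture = £2.26 + £4.75 + £22.98 + £8.40 + £8.38 = £46.77

£46.77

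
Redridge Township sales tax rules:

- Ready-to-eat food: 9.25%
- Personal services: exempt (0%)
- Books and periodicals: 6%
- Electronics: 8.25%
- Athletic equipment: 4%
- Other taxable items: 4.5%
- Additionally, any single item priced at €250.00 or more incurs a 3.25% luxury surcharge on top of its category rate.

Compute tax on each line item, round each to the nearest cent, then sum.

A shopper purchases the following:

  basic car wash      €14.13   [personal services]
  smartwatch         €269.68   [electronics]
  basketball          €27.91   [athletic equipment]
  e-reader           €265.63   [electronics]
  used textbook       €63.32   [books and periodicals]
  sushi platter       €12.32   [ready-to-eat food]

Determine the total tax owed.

Basic car wash €14.13: personal services → 0% → €0.00
Smartwatch €269.68: electronics → 8.25% + 3.25% surcharge = 11.5% → €31.01
Basketball €27.91: athletic equipment → 4% → €1.12
E-reader €265.63: electronics → 8.25% + 3.25% surcharge = 11.5% → €30.55
Used textbook €63.32: books and periodicals → 6% → €3.80
Sushi platter €12.32: ready-to-eat food → 9.25% → €1.14
Total tax = €31.01 + €1.12 + €30.55 + €3.80 + €1.14 = €67.62

€67.62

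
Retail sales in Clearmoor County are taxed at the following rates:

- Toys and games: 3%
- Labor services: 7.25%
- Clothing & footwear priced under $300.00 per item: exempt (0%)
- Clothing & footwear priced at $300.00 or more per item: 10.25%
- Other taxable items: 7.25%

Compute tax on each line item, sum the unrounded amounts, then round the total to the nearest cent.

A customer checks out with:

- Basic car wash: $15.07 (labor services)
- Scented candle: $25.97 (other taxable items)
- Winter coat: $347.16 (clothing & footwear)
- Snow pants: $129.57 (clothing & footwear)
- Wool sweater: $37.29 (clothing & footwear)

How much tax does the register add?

$38.56

Basic car wash $15.07: labor services → 7.25% → $1.092575
Scented candle $25.97: other taxable items → 7.25% → $1.882825
Winter coat $347.16: clothing & footwear, $300.00 or more → 10.25% → $35.5839
Snow pants $129.57: clothing & footwear, under $300.00 → 0% → $0.00
Wool sweater $37.29: clothing & footwear, under $300.00 → 0% → $0.00
Unrounded tax sum = $38.5593 → $38.56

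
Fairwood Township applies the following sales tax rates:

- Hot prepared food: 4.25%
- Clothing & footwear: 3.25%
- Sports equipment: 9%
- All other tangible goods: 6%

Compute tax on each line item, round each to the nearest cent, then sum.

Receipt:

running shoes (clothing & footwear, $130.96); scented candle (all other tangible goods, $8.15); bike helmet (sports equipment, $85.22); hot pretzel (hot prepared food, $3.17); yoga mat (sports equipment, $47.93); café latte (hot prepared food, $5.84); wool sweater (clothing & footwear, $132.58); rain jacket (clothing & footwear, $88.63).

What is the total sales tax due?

Running shoes $130.96: clothing & footwear → 3.25% → $4.26
Scented candle $8.15: all other tangible goods → 6% → $0.49
Bike helmet $85.22: sports equipment → 9% → $7.67
Hot pretzel $3.17: hot prepared food → 4.25% → $0.13
Yoga mat $47.93: sports equipment → 9% → $4.31
Café latte $5.84: hot prepared food → 4.25% → $0.25
Wool sweater $132.58: clothing & footwear → 3.25% → $4.31
Rain jacket $88.63: clothing & footwear → 3.25% → $2.88
Total tax = $4.26 + $0.49 + $7.67 + $0.13 + $4.31 + $0.25 + $4.31 + $2.88 = $24.30

$24.30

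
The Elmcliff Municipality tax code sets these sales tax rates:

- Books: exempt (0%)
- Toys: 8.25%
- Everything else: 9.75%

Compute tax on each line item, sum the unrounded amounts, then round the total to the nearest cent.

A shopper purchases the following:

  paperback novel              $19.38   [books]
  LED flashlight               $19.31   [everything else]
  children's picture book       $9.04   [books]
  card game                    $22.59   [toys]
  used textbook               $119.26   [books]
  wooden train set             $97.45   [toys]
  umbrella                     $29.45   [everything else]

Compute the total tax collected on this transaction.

$14.66

Paperback novel $19.38: books → 0% → $0.00
LED flashlight $19.31: everything else → 9.75% → $1.882725
Children's picture book $9.04: books → 0% → $0.00
Card game $22.59: toys → 8.25% → $1.863675
Used textbook $119.26: books → 0% → $0.00
Wooden train set $97.45: toys → 8.25% → $8.039625
Umbrella $29.45: everything else → 9.75% → $2.871375
Unrounded tax sum = $14.6574 → $14.66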